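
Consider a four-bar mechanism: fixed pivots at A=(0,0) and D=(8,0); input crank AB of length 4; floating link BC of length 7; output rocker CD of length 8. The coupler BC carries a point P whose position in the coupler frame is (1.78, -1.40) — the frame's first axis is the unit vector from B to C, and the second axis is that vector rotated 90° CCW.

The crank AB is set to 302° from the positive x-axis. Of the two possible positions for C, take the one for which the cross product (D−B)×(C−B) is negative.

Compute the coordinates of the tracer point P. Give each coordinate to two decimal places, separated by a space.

2.55 -5.62

A=(0,0), D=(8.00,0)
B = A + 4.00·(cos302°, sin302°) = (2.1197, -3.3922)
|BD| = 6.7886
circle(B,7.00) ∩ circle(D,8.00): a=2.2895, h=6.6150
  candidates: C₊=(0.7974,3.4818) cross=44.907; C₋=(7.4083,-7.9781) cross=-44.907
  mode - wants cross < 0 → take C=(7.4083,-7.9781) (cross=-44.907)
ex = (C−B)/|BC| = (0.7555,-0.6551); ey = (0.6551,0.7555)
P = B + 1.78·ex + -1.40·ey = (2.5473,-5.6160)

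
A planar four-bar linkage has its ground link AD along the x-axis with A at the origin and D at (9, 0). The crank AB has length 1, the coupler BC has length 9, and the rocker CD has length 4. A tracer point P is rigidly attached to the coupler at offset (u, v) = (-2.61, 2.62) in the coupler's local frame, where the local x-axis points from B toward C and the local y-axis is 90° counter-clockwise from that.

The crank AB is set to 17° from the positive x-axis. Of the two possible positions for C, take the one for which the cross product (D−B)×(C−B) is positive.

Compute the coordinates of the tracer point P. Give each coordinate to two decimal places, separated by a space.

-2.50 1.61

A=(0,0), D=(9.00,0)
B = A + 1.00·(cos17°, sin17°) = (0.9563, 0.2924)
|BD| = 8.0490
circle(B,9.00) ∩ circle(D,4.00): a=8.0623, h=4.0000
  candidates: C₊=(9.1585,3.9969) cross=32.196; C₋=(8.8680,-3.9978) cross=-32.196
  mode + wants cross > 0 → take C=(9.1585,3.9969) (cross=32.196)
ex = (C−B)/|BC| = (0.9114,0.4116); ey = (-0.4116,0.9114)
P = B + -2.61·ex + 2.62·ey = (-2.5008,1.6058)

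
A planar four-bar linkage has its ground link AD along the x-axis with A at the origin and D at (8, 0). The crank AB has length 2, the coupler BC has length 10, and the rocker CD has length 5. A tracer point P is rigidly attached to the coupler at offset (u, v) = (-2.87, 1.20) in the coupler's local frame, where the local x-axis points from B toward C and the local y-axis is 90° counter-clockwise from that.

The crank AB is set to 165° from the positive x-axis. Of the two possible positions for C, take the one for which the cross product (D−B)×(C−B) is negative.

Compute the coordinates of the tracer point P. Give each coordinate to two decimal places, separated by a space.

A=(0,0), D=(8.00,0)
B = A + 2.00·(cos165°, sin165°) = (-1.9319, 0.5176)
|BD| = 9.9453
circle(B,10.00) ∩ circle(D,5.00): a=8.7433, h=4.8534
  candidates: C₊=(7.0522,4.9093) cross=48.268; C₋=(6.5470,-4.7842) cross=-48.268
  mode - wants cross < 0 → take C=(6.5470,-4.7842) (cross=-48.268)
ex = (C−B)/|BC| = (0.8479,-0.5302); ey = (0.5302,0.8479)
P = B + -2.87·ex + 1.20·ey = (-3.7291,3.0567)

-3.73 3.06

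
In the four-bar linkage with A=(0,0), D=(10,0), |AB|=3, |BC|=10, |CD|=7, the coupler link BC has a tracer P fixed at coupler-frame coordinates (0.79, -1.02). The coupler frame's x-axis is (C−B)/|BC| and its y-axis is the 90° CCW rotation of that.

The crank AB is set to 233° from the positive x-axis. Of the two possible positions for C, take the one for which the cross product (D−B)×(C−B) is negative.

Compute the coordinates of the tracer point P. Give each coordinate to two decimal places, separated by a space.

A=(0,0), D=(10.00,0)
B = A + 3.00·(cos233°, sin233°) = (-1.8054, -2.3959)
|BD| = 12.0461
circle(B,10.00) ∩ circle(D,7.00): a=8.1399, h=5.8088
  candidates: C₊=(5.0165,4.9158) cross=69.973; C₋=(7.3272,-6.4696) cross=-69.973
  mode - wants cross < 0 → take C=(7.3272,-6.4696) (cross=-69.973)
ex = (C−B)/|BC| = (0.9133,-0.4074); ey = (0.4074,0.9133)
P = B + 0.79·ex + -1.02·ey = (-1.4995,-3.6493)

-1.50 -3.65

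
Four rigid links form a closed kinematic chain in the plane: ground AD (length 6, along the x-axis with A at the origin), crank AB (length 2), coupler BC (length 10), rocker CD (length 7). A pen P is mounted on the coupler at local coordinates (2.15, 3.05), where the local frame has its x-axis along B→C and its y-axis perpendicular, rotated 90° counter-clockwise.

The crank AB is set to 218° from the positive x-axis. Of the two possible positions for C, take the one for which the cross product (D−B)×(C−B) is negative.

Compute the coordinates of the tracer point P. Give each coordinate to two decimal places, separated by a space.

1.94 0.03

A=(0,0), D=(6.00,0)
B = A + 2.00·(cos218°, sin218°) = (-1.5760, -1.2313)
|BD| = 7.6754
circle(B,10.00) ∩ circle(D,7.00): a=7.1600, h=6.9810
  candidates: C₊=(4.3713,6.8079) cross=53.582; C₋=(6.6112,-6.9733) cross=-53.582
  mode - wants cross < 0 → take C=(6.6112,-6.9733) (cross=-53.582)
ex = (C−B)/|BC| = (0.8187,-0.5742); ey = (0.5742,0.8187)
P = B + 2.15·ex + 3.05·ey = (1.9355,0.0313)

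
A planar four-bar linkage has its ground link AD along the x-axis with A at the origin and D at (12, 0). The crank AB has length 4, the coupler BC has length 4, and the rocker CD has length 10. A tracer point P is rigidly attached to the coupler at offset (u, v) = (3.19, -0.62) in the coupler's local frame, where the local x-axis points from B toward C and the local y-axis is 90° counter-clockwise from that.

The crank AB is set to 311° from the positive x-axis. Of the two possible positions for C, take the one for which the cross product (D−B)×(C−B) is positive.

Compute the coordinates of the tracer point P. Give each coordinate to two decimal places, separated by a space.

2.78 0.23

A=(0,0), D=(12.00,0)
B = A + 4.00·(cos311°, sin311°) = (2.6242, -3.0188)
|BD| = 9.8498
circle(B,4.00) ∩ circle(D,10.00): a=0.6608, h=3.9450
  candidates: C₊=(2.0442,0.9389) cross=38.858; C₋=(4.4624,-6.5715) cross=-38.858
  mode + wants cross > 0 → take C=(2.0442,0.9389) (cross=38.858)
ex = (C−B)/|BC| = (-0.1450,0.9894); ey = (-0.9894,-0.1450)
P = B + 3.19·ex + -0.62·ey = (2.7751,0.2274)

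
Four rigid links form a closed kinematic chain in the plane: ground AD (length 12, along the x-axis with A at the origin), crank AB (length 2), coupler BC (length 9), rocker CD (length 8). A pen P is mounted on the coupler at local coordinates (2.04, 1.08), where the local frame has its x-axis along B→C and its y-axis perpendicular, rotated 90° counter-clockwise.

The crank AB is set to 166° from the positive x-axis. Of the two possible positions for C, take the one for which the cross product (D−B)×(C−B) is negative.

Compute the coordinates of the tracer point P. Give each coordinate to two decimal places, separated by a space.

A=(0,0), D=(12.00,0)
B = A + 2.00·(cos166°, sin166°) = (-1.9406, 0.4838)
|BD| = 13.9490
circle(B,9.00) ∩ circle(D,8.00): a=7.5839, h=4.8461
  candidates: C₊=(5.8068,5.0640) cross=67.599; C₋=(5.4706,-4.6224) cross=-67.599
  mode - wants cross < 0 → take C=(5.4706,-4.6224) (cross=-67.599)
ex = (C−B)/|BC| = (0.8235,-0.5674); ey = (0.5674,0.8235)
P = B + 2.04·ex + 1.08·ey = (0.3520,0.2158)

0.35 0.22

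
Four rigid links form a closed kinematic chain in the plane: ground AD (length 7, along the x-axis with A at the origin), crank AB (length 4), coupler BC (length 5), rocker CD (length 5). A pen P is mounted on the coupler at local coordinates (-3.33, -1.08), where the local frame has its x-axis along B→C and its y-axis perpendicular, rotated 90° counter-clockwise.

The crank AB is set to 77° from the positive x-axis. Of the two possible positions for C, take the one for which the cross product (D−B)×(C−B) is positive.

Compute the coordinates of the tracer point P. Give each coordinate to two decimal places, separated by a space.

-2.16 2.20

A=(0,0), D=(7.00,0)
B = A + 4.00·(cos77°, sin77°) = (0.8998, 3.8975)
|BD| = 7.2390
circle(B,5.00) ∩ circle(D,5.00): a=3.6195, h=3.4495
  candidates: C₊=(5.8071,4.8556) cross=24.971; C₋=(2.0927,-0.9581) cross=-24.971
  mode + wants cross > 0 → take C=(5.8071,4.8556) (cross=24.971)
ex = (C−B)/|BC| = (0.9815,0.1916); ey = (-0.1916,0.9815)
P = B + -3.33·ex + -1.08·ey = (-2.1615,2.1994)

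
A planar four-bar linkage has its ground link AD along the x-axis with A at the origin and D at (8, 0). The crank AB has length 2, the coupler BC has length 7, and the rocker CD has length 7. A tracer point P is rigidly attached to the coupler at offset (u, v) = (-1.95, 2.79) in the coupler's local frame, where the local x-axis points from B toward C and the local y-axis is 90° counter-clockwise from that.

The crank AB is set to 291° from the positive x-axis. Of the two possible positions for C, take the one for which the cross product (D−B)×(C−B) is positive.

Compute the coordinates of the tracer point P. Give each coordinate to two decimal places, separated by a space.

A=(0,0), D=(8.00,0)
B = A + 2.00·(cos291°, sin291°) = (0.7167, -1.8672)
|BD| = 7.5188
circle(B,7.00) ∩ circle(D,7.00): a=3.7594, h=5.9048
  candidates: C₊=(2.8920,4.7863) cross=44.397; C₋=(5.8247,-6.6534) cross=-44.397
  mode + wants cross > 0 → take C=(2.8920,4.7863) (cross=44.397)
ex = (C−B)/|BC| = (0.3108,0.9505); ey = (-0.9505,0.3108)
P = B + -1.95·ex + 2.79·ey = (-2.5411,-2.8536)

-2.54 -2.85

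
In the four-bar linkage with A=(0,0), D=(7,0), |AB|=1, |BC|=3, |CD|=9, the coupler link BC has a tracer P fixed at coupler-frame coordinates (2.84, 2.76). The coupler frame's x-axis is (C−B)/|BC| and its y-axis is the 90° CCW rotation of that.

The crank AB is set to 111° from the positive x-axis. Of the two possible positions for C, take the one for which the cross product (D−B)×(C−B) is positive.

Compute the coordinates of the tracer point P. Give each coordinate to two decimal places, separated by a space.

A=(0,0), D=(7.00,0)
B = A + 1.00·(cos111°, sin111°) = (-0.3584, 0.9336)
|BD| = 7.4174
circle(B,3.00) ∩ circle(D,9.00): a=-1.1448, h=2.7730
  candidates: C₊=(-1.1450,3.8286) cross=20.568; C₋=(-1.8431,-1.6733) cross=-20.568
  mode + wants cross > 0 → take C=(-1.1450,3.8286) (cross=20.568)
ex = (C−B)/|BC| = (-0.2622,0.9650); ey = (-0.9650,-0.2622)
P = B + 2.84·ex + 2.76·ey = (-3.7665,2.9505)

-3.77 2.95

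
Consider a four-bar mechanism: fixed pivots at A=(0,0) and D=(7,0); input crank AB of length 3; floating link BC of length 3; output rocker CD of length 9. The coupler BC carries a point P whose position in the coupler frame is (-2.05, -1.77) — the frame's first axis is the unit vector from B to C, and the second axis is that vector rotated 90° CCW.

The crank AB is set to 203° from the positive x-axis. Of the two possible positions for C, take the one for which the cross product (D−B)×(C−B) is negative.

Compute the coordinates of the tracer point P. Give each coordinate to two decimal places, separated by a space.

-5.34 -0.35

A=(0,0), D=(7.00,0)
B = A + 3.00·(cos203°, sin203°) = (-2.7615, -1.1722)
|BD| = 9.8316
circle(B,3.00) ∩ circle(D,9.00): a=1.2542, h=2.7253
  candidates: C₊=(-1.8412,1.6832) cross=26.794; C₋=(-1.1914,-3.7285) cross=-26.794
  mode - wants cross < 0 → take C=(-1.1914,-3.7285) (cross=-26.794)
ex = (C−B)/|BC| = (0.5234,-0.8521); ey = (0.8521,0.5234)
P = B + -2.05·ex + -1.77·ey = (-5.3427,-0.3518)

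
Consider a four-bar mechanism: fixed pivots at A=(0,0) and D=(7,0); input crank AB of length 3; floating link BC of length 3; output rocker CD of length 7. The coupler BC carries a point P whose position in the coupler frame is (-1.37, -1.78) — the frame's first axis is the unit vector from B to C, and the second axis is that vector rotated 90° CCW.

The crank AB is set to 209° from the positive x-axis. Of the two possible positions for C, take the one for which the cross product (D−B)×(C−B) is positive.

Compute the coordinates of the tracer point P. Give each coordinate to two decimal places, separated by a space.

A=(0,0), D=(7.00,0)
B = A + 3.00·(cos209°, sin209°) = (-2.6239, -1.4544)
|BD| = 9.7331
circle(B,3.00) ∩ circle(D,7.00): a=2.8117, h=1.0460
  candidates: C₊=(0.0000,-0.0000) cross=10.181; C₋=(0.3126,-2.0685) cross=-10.181
  mode + wants cross > 0 → take C=(0.0000,-0.0000) (cross=10.181)
ex = (C−B)/|BC| = (0.8746,0.4848); ey = (-0.4848,0.8746)
P = B + -1.37·ex + -1.78·ey = (-2.9591,-3.6754)

-2.96 -3.68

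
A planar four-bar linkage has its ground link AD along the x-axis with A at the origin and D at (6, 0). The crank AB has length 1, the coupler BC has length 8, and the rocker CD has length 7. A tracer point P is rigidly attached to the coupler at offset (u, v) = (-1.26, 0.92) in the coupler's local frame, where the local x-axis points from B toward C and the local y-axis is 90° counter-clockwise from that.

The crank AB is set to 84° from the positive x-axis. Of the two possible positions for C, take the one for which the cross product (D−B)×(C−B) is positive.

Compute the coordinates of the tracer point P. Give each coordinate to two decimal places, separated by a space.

A=(0,0), D=(6.00,0)
B = A + 1.00·(cos84°, sin84°) = (0.1045, 0.9945)
|BD| = 5.9788
circle(B,8.00) ∩ circle(D,7.00): a=4.2438, h=6.7816
  candidates: C₊=(5.4173,6.9757) cross=40.546; C₋=(3.1612,-6.3985) cross=-40.546
  mode + wants cross > 0 → take C=(5.4173,6.9757) (cross=40.546)
ex = (C−B)/|BC| = (0.6641,0.7476); ey = (-0.7476,0.6641)
P = B + -1.26·ex + 0.92·ey = (-1.4201,0.6635)

-1.42 0.66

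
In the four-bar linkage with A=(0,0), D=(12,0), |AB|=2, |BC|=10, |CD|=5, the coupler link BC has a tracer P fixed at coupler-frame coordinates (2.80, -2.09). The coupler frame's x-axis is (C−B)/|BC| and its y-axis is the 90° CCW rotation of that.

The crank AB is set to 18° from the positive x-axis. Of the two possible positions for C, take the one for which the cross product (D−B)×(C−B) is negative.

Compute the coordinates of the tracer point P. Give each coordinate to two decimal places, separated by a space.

A=(0,0), D=(12.00,0)
B = A + 2.00·(cos18°, sin18°) = (1.9021, 0.6180)
|BD| = 10.1168
circle(B,10.00) ∩ circle(D,5.00): a=8.7651, h=4.8138
  candidates: C₊=(10.9449,4.8874) cross=48.700; C₋=(10.3568,-4.7223) cross=-48.700
  mode - wants cross < 0 → take C=(10.3568,-4.7223) (cross=-48.700)
ex = (C−B)/|BC| = (0.8455,-0.5340); ey = (0.5340,0.8455)
P = B + 2.80·ex + -2.09·ey = (3.1533,-2.6443)

3.15 -2.64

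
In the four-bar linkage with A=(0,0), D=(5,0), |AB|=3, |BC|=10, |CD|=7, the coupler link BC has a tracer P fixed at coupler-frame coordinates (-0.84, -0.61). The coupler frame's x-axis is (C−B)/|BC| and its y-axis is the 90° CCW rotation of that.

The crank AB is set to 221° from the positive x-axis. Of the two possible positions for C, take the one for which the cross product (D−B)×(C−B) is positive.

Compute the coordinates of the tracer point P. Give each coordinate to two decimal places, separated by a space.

A=(0,0), D=(5.00,0)
B = A + 3.00·(cos221°, sin221°) = (-2.2641, -1.9682)
|BD| = 7.5260
circle(B,10.00) ∩ circle(D,7.00): a=7.1513, h=6.9900
  candidates: C₊=(2.8103,6.6487) cross=52.607; C₋=(6.4662,-6.8447) cross=-52.607
  mode + wants cross > 0 → take C=(2.8103,6.6487) (cross=52.607)
ex = (C−B)/|BC| = (0.5074,0.8617); ey = (-0.8617,0.5074)
P = B + -0.84·ex + -0.61·ey = (-2.1647,-3.0015)

-2.16 -3.00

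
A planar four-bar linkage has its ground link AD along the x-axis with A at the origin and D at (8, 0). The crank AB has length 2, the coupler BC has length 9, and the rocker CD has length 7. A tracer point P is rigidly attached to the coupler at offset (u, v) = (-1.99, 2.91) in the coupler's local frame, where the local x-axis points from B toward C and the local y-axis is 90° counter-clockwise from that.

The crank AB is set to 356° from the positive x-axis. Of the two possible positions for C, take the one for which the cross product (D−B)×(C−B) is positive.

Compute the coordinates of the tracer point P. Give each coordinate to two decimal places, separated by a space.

A=(0,0), D=(8.00,0)
B = A + 2.00·(cos356°, sin356°) = (1.9951, -0.1395)
|BD| = 6.0065
circle(B,9.00) ∩ circle(D,7.00): a=5.6670, h=6.9918
  candidates: C₊=(7.4982,6.9820) cross=41.996; C₋=(7.8230,-6.9978) cross=-41.996
  mode + wants cross > 0 → take C=(7.4982,6.9820) (cross=41.996)
ex = (C−B)/|BC| = (0.6115,0.7913); ey = (-0.7913,0.6115)
P = B + -1.99·ex + 2.91·ey = (-1.5243,0.0652)

-1.52 0.07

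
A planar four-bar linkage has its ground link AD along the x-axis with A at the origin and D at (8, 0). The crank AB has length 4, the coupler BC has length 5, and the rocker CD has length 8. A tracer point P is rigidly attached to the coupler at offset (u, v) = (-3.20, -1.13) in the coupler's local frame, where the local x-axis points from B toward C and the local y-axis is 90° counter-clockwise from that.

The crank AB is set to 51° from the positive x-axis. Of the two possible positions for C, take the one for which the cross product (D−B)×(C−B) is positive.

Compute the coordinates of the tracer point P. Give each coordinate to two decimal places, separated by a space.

A=(0,0), D=(8.00,0)
B = A + 4.00·(cos51°, sin51°) = (2.5173, 3.1086)
|BD| = 6.3027
circle(B,5.00) ∩ circle(D,8.00): a=0.0574, h=4.9997
  candidates: C₊=(5.0331,7.4295) cross=31.511; C₋=(0.1013,-1.2690) cross=-31.511
  mode + wants cross > 0 → take C=(5.0331,7.4295) (cross=31.511)
ex = (C−B)/|BC| = (0.5032,0.8642); ey = (-0.8642,0.5032)
P = B + -3.20·ex + -1.13·ey = (1.8837,-0.2254)

1.88 -0.23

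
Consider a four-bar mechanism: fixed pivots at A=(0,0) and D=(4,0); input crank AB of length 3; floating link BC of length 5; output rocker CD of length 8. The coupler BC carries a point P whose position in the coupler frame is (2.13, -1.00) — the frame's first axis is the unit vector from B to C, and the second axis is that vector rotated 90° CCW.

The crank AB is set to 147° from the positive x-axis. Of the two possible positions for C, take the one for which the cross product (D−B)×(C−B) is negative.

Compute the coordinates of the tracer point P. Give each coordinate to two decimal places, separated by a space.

A=(0,0), D=(4.00,0)
B = A + 3.00·(cos147°, sin147°) = (-2.5160, 1.6339)
|BD| = 6.7177
circle(B,5.00) ∩ circle(D,8.00): a=0.4561, h=4.9792
  candidates: C₊=(-0.8625,6.3526) cross=33.449; C₋=(-3.2846,-3.3066) cross=-33.449
  mode - wants cross < 0 → take C=(-3.2846,-3.3066) (cross=-33.449)
ex = (C−B)/|BC| = (-0.1537,-0.9881); ey = (0.9881,-0.1537)
P = B + 2.13·ex + -1.00·ey = (-3.8316,-0.3170)

-3.83 -0.32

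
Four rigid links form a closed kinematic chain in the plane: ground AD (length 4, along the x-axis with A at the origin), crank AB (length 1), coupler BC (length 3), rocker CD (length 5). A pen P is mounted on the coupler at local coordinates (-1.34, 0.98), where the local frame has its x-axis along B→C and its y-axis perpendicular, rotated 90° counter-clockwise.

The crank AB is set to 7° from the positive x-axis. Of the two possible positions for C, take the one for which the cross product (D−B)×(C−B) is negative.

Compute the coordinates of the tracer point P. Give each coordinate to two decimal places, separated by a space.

A=(0,0), D=(4.00,0)
B = A + 1.00·(cos7°, sin7°) = (0.9925, 0.1219)
|BD| = 3.0099
circle(B,3.00) ∩ circle(D,5.00): a=-1.1529, h=2.7696
  candidates: C₊=(-0.0473,2.9359) cross=8.336; C₋=(-0.2716,-2.5988) cross=-8.336
  mode - wants cross < 0 → take C=(-0.2716,-2.5988) (cross=-8.336)
ex = (C−B)/|BC| = (-0.4214,-0.9069); ey = (0.9069,-0.4214)
P = B + -1.34·ex + 0.98·ey = (2.4459,0.9242)

2.45 0.92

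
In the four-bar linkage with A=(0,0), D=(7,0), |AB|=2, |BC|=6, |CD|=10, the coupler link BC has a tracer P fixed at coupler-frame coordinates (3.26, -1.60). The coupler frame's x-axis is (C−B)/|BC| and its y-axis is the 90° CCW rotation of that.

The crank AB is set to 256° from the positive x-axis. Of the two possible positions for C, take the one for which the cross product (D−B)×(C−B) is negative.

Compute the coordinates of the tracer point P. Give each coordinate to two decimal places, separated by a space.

-1.38 -5.46

A=(0,0), D=(7.00,0)
B = A + 2.00·(cos256°, sin256°) = (-0.4838, -1.9406)
|BD| = 7.7314
circle(B,6.00) ∩ circle(D,10.00): a=-0.2733, h=5.9938
  candidates: C₊=(-2.2529,3.7927) cross=46.340; C₋=(0.7560,-7.8111) cross=-46.340
  mode - wants cross < 0 → take C=(0.7560,-7.8111) (cross=-46.340)
ex = (C−B)/|BC| = (0.2066,-0.9784); ey = (0.9784,0.2066)
P = B + 3.26·ex + -1.60·ey = (-1.3756,-5.4609)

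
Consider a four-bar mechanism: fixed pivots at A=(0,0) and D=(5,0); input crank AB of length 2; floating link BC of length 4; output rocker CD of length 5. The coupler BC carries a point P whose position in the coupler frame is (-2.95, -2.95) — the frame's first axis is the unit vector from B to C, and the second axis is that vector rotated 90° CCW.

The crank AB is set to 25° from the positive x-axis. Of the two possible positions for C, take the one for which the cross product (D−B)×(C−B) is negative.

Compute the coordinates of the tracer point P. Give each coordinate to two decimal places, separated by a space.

-0.53 4.29

A=(0,0), D=(5.00,0)
B = A + 2.00·(cos25°, sin25°) = (1.8126, 0.8452)
|BD| = 3.2976
circle(B,4.00) ∩ circle(D,5.00): a=0.2841, h=3.9899
  candidates: C₊=(3.1100,4.6290) cross=13.157; C₋=(1.0645,-3.0842) cross=-13.157
  mode - wants cross < 0 → take C=(1.0645,-3.0842) (cross=-13.157)
ex = (C−B)/|BC| = (-0.1870,-0.9824); ey = (0.9824,-0.1870)
P = B + -2.95·ex + -2.95·ey = (-0.5336,4.2949)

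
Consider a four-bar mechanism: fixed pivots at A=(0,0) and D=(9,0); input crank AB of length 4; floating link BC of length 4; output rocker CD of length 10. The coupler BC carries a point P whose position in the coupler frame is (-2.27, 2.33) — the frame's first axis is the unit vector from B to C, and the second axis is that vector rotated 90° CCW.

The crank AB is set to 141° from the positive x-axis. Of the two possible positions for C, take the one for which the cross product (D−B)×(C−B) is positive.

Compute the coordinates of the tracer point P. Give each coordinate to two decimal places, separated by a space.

A=(0,0), D=(9.00,0)
B = A + 4.00·(cos141°, sin141°) = (-3.1086, 2.5173)
|BD| = 12.3675
circle(B,4.00) ∩ circle(D,10.00): a=2.7877, h=2.8685
  candidates: C₊=(0.2047,4.7584) cross=35.477; C₋=(-0.9631,-0.8586) cross=-35.477
  mode + wants cross > 0 → take C=(0.2047,4.7584) (cross=35.477)
ex = (C−B)/|BC| = (0.8283,0.5603); ey = (-0.5603,0.8283)
P = B + -2.27·ex + 2.33·ey = (-6.2943,3.1754)

-6.29 3.18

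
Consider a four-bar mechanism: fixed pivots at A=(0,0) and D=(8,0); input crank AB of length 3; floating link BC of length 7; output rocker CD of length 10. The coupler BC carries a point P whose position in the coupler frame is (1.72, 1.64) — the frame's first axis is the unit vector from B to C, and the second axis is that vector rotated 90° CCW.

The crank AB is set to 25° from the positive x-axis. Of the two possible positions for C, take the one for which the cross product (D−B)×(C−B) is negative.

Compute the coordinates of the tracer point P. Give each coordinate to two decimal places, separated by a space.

A=(0,0), D=(8.00,0)
B = A + 3.00·(cos25°, sin25°) = (2.7189, 1.2679)
|BD| = 5.4311
circle(B,7.00) ∩ circle(D,10.00): a=-1.9796, h=6.7143
  candidates: C₊=(2.3614,8.2587) cross=36.466; C₋=(-0.7734,-4.7988) cross=-36.466
  mode - wants cross < 0 → take C=(-0.7734,-4.7988) (cross=-36.466)
ex = (C−B)/|BC| = (-0.4989,-0.8667); ey = (0.8667,-0.4989)
P = B + 1.72·ex + 1.64·ey = (3.2821,-1.0410)

3.28 -1.04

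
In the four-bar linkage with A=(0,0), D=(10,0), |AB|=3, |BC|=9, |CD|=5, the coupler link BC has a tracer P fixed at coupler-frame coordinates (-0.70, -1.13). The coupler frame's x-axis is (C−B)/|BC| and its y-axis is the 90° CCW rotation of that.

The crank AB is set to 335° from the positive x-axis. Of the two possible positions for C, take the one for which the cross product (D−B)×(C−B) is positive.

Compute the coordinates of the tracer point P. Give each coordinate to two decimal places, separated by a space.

A=(0,0), D=(10.00,0)
B = A + 3.00·(cos335°, sin335°) = (2.7189, -1.2679)
|BD| = 7.3906
circle(B,9.00) ∩ circle(D,5.00): a=7.4839, h=4.9991
  candidates: C₊=(9.2343,4.9410) cross=36.947; C₋=(10.9495,-4.9090) cross=-36.947
  mode + wants cross > 0 → take C=(9.2343,4.9410) (cross=36.947)
ex = (C−B)/|BC| = (0.7239,0.6899); ey = (-0.6899,0.7239)
P = B + -0.70·ex + -1.13·ey = (2.9917,-2.5688)

2.99 -2.57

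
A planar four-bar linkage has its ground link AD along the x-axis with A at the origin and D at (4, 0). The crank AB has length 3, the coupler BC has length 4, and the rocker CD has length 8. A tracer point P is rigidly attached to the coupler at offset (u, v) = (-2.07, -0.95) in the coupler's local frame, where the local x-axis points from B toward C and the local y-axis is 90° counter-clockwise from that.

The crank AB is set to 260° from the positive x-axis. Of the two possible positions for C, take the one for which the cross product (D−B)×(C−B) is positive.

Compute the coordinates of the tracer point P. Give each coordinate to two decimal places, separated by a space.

1.74 -3.21

A=(0,0), D=(4.00,0)
B = A + 3.00·(cos260°, sin260°) = (-0.5209, -2.9544)
|BD| = 5.4007
circle(B,4.00) ∩ circle(D,8.00): a=-1.7435, h=3.6000
  candidates: C₊=(-3.9498,-0.8946) cross=19.443; C₋=(-0.0111,-6.9218) cross=-19.443
  mode + wants cross > 0 → take C=(-3.9498,-0.8946) (cross=19.443)
ex = (C−B)/|BC| = (-0.8572,0.5150); ey = (-0.5150,-0.8572)
P = B + -2.07·ex + -0.95·ey = (1.7427,-3.2060)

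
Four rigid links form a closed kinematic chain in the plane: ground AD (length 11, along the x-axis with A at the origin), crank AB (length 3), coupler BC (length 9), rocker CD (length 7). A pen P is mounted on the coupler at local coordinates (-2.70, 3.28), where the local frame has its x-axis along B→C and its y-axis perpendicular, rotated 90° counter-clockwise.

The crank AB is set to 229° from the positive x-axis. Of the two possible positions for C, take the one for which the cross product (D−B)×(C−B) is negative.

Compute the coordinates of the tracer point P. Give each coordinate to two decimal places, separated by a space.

A=(0,0), D=(11.00,0)
B = A + 3.00·(cos229°, sin229°) = (-1.9682, -2.2641)
|BD| = 13.1643
circle(B,9.00) ∩ circle(D,7.00): a=7.7976, h=4.4942
  candidates: C₊=(4.9402,3.5042) cross=59.163; C₋=(6.4862,-5.3503) cross=-59.163
  mode - wants cross < 0 → take C=(6.4862,-5.3503) (cross=-59.163)
ex = (C−B)/|BC| = (0.9394,-0.3429); ey = (0.3429,0.9394)
P = B + -2.70·ex + 3.28·ey = (-3.3798,1.7428)

-3.38 1.74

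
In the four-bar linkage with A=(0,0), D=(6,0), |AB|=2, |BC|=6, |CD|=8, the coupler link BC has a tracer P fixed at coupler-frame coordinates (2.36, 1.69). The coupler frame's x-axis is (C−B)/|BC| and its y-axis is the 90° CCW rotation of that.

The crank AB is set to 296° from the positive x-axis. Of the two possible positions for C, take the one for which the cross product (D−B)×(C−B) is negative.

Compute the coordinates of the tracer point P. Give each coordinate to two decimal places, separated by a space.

3.29 -3.41

A=(0,0), D=(6.00,0)
B = A + 2.00·(cos296°, sin296°) = (0.8767, -1.7976)
|BD| = 5.4295
circle(B,6.00) ∩ circle(D,8.00): a=0.1362, h=5.9985
  candidates: C₊=(-0.9807,3.9077) cross=32.568; C₋=(2.9912,-7.4126) cross=-32.568
  mode - wants cross < 0 → take C=(2.9912,-7.4126) (cross=-32.568)
ex = (C−B)/|BC| = (0.3524,-0.9358); ey = (0.9358,0.3524)
P = B + 2.36·ex + 1.69·ey = (3.2900,-3.4106)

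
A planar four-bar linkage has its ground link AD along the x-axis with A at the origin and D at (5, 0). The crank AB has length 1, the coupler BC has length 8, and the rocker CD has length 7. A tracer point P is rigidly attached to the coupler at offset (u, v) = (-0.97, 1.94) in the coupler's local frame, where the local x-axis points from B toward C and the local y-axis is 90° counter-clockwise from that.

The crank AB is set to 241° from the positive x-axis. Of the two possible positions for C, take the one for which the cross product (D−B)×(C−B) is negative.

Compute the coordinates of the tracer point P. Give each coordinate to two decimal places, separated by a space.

A=(0,0), D=(5.00,0)
B = A + 1.00·(cos241°, sin241°) = (-0.4848, -0.8746)
|BD| = 5.5541
circle(B,8.00) ∩ circle(D,7.00): a=4.1274, h=6.8531
  candidates: C₊=(2.5119,6.5429) cross=38.063; C₋=(4.6703,-6.9922) cross=-38.063
  mode - wants cross < 0 → take C=(4.6703,-6.9922) (cross=-38.063)
ex = (C−B)/|BC| = (0.6444,-0.7647); ey = (0.7647,0.6444)
P = B + -0.97·ex + 1.94·ey = (0.3737,1.1172)

0.37 1.12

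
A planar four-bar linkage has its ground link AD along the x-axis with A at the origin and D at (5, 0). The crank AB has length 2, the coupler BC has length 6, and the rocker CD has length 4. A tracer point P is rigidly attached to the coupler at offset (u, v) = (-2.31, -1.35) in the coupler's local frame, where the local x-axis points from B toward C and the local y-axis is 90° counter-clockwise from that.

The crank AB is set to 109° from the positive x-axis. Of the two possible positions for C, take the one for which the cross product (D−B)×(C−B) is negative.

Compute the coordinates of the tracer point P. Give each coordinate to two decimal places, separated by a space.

A=(0,0), D=(5.00,0)
B = A + 2.00·(cos109°, sin109°) = (-0.6511, 1.8910)
|BD| = 5.9591
circle(B,6.00) ∩ circle(D,4.00): a=4.6577, h=3.7823
  candidates: C₊=(4.9661,3.9999) cross=22.540; C₋=(2.5655,-3.1739) cross=-22.540
  mode - wants cross < 0 → take C=(2.5655,-3.1739) (cross=-22.540)
ex = (C−B)/|BC| = (0.5361,-0.8441); ey = (0.8441,0.5361)
P = B + -2.31·ex + -1.35·ey = (-3.0292,3.1173)

-3.03 3.12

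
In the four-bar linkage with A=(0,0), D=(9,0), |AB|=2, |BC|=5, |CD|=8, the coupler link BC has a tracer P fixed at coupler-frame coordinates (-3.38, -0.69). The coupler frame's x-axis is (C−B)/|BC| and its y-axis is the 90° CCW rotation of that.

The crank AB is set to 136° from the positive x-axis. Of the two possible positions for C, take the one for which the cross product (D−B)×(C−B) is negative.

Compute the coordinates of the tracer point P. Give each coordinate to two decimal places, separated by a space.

A=(0,0), D=(9.00,0)
B = A + 2.00·(cos136°, sin136°) = (-1.4387, 1.3893)
|BD| = 10.5307
circle(B,5.00) ∩ circle(D,8.00): a=3.4136, h=3.6534
  candidates: C₊=(2.4271,4.5604) cross=38.473; C₋=(1.4631,-2.6825) cross=-38.473
  mode - wants cross < 0 → take C=(1.4631,-2.6825) (cross=-38.473)
ex = (C−B)/|BC| = (0.5804,-0.8144); ey = (0.8144,0.5804)
P = B + -3.38·ex + -0.69·ey = (-3.9622,3.7414)

-3.96 3.74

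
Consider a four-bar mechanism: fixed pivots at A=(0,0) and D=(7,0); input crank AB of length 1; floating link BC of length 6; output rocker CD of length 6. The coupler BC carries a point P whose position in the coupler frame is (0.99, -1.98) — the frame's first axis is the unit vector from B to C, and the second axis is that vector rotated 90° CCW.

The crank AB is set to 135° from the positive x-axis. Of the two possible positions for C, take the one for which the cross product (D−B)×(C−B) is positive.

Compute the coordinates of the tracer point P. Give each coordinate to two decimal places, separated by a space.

1.39 -0.01

A=(0,0), D=(7.00,0)
B = A + 1.00·(cos135°, sin135°) = (-0.7071, 0.7071)
|BD| = 7.7395
circle(B,6.00) ∩ circle(D,6.00): a=3.8697, h=4.5853
  candidates: C₊=(3.5654,4.9197) cross=35.488; C₋=(2.7275,-4.2126) cross=-35.488
  mode + wants cross > 0 → take C=(3.5654,4.9197) (cross=35.488)
ex = (C−B)/|BC| = (0.7121,0.7021); ey = (-0.7021,0.7121)
P = B + 0.99·ex + -1.98·ey = (1.3880,-0.0077)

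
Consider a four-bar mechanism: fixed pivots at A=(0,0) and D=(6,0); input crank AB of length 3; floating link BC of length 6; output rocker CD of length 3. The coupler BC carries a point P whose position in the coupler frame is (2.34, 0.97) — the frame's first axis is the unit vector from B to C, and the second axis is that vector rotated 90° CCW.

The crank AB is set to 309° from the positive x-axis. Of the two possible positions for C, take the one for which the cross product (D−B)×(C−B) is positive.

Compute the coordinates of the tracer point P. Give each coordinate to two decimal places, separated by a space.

A=(0,0), D=(6.00,0)
B = A + 3.00·(cos309°, sin309°) = (1.8880, -2.3314)
|BD| = 4.7270
circle(B,6.00) ∩ circle(D,3.00): a=5.2194, h=2.9593
  candidates: C₊=(4.9688,2.8172) cross=13.989; C₋=(7.8880,-2.3314) cross=-13.989
  mode + wants cross > 0 → take C=(4.9688,2.8172) (cross=13.989)
ex = (C−B)/|BC| = (0.5135,0.8581); ey = (-0.8581,0.5135)
P = B + 2.34·ex + 0.97·ey = (2.2571,0.1746)

2.26 0.17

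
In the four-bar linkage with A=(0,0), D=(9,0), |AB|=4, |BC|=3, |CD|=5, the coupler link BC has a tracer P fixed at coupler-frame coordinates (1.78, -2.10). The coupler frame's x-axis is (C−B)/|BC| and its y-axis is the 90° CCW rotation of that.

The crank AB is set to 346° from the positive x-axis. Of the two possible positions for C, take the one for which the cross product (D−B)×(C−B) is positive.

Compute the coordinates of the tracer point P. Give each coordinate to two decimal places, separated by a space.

6.26 0.41

A=(0,0), D=(9.00,0)
B = A + 4.00·(cos346°, sin346°) = (3.8812, -0.9677)
|BD| = 5.2095
circle(B,3.00) ∩ circle(D,5.00): a=1.0691, h=2.8030
  candidates: C₊=(4.4110,1.9852) cross=14.602; C₋=(5.4523,-3.5234) cross=-14.602
  mode + wants cross > 0 → take C=(4.4110,1.9852) (cross=14.602)
ex = (C−B)/|BC| = (0.1766,0.9843); ey = (-0.9843,0.1766)
P = B + 1.78·ex + -2.10·ey = (6.2625,0.4135)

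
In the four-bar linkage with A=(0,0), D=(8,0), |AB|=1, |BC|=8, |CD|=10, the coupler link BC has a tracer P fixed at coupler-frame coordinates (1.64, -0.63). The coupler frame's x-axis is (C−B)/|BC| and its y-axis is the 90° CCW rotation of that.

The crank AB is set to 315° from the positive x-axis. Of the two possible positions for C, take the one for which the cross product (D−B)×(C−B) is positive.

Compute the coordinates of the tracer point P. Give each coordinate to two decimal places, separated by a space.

A=(0,0), D=(8.00,0)
B = A + 1.00·(cos315°, sin315°) = (0.7071, -0.7071)
|BD| = 7.3271
circle(B,8.00) ∩ circle(D,10.00): a=1.2069, h=7.9084
  candidates: C₊=(1.1452,7.2809) cross=57.946; C₋=(2.6716,-8.4622) cross=-57.946
  mode + wants cross > 0 → take C=(1.1452,7.2809) (cross=57.946)
ex = (C−B)/|BC| = (0.0548,0.9985); ey = (-0.9985,0.0548)
P = B + 1.64·ex + -0.63·ey = (1.4260,0.8959)

1.43 0.90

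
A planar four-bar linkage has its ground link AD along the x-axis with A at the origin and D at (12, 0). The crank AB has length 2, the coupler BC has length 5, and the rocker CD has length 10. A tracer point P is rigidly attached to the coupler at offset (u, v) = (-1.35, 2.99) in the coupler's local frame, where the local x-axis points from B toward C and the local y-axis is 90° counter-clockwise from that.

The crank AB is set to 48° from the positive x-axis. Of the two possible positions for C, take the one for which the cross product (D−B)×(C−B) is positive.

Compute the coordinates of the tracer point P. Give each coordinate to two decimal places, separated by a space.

-1.92 1.83

A=(0,0), D=(12.00,0)
B = A + 2.00·(cos48°, sin48°) = (1.3383, 1.4863)
|BD| = 10.7648
circle(B,5.00) ∩ circle(D,10.00): a=1.8989, h=4.6254
  candidates: C₊=(3.8576,5.8052) cross=49.792; C₋=(2.5803,-3.3570) cross=-49.792
  mode + wants cross > 0 → take C=(3.8576,5.8052) (cross=49.792)
ex = (C−B)/|BC| = (0.5039,0.8638); ey = (-0.8638,0.5039)
P = B + -1.35·ex + 2.99·ey = (-1.9247,1.8267)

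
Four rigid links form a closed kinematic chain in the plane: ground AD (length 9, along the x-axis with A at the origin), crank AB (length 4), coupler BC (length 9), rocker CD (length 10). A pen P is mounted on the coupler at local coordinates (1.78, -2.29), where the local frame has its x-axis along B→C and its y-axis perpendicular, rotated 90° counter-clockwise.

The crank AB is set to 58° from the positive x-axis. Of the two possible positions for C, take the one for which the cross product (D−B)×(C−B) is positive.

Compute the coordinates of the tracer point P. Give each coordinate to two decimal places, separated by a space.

A=(0,0), D=(9.00,0)
B = A + 4.00·(cos58°, sin58°) = (2.1197, 3.3922)
|BD| = 7.6711
circle(B,9.00) ∩ circle(D,10.00): a=2.5971, h=8.6171
  candidates: C₊=(8.2596,9.9726) cross=66.103; C₋=(0.6386,-5.4851) cross=-66.103
  mode + wants cross > 0 → take C=(8.2596,9.9726) (cross=66.103)
ex = (C−B)/|BC| = (0.6822,0.7312); ey = (-0.7312,0.6822)
P = B + 1.78·ex + -2.29·ey = (5.0084,3.1314)

5.01 3.13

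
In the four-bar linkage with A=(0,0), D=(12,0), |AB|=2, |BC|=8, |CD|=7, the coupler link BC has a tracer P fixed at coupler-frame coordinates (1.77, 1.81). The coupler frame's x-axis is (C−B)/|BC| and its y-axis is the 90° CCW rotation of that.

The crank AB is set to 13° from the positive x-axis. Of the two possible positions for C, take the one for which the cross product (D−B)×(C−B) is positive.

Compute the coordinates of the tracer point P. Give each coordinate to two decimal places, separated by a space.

A=(0,0), D=(12.00,0)
B = A + 2.00·(cos13°, sin13°) = (1.9487, 0.4499)
|BD| = 10.0613
circle(B,8.00) ∩ circle(D,7.00): a=5.7761, h=5.5350
  candidates: C₊=(7.9666,5.7211) cross=55.690; C₋=(7.4715,-5.3379) cross=-55.690
  mode + wants cross > 0 → take C=(7.9666,5.7211) (cross=55.690)
ex = (C−B)/|BC| = (0.7522,0.6589); ey = (-0.6589,0.7522)
P = B + 1.77·ex + 1.81·ey = (2.0876,2.9777)

2.09 2.98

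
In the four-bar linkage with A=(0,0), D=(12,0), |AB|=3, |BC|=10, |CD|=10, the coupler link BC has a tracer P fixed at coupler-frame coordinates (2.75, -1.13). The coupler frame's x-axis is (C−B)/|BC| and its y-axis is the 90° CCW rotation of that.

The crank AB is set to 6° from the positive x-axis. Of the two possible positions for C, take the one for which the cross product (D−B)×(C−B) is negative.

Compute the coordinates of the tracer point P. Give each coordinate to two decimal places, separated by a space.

A=(0,0), D=(12.00,0)
B = A + 3.00·(cos6°, sin6°) = (2.9836, 0.3136)
|BD| = 9.0219
circle(B,10.00) ∩ circle(D,10.00): a=4.5109, h=8.9248
  candidates: C₊=(7.8020,9.0762) cross=80.518; C₋=(7.1816,-8.7626) cross=-80.518
  mode - wants cross < 0 → take C=(7.1816,-8.7626) (cross=-80.518)
ex = (C−B)/|BC| = (0.4198,-0.9076); ey = (0.9076,0.4198)
P = B + 2.75·ex + -1.13·ey = (3.1124,-2.6567)

3.11 -2.66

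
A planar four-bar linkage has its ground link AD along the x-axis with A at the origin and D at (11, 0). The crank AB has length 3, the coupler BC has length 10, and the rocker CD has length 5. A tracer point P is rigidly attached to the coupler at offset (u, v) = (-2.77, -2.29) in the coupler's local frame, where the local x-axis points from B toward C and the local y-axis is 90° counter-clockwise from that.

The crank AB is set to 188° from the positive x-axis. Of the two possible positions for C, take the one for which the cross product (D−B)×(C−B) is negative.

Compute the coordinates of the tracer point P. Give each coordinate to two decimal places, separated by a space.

-6.19 -2.02

A=(0,0), D=(11.00,0)
B = A + 3.00·(cos188°, sin188°) = (-2.9708, -0.4175)
|BD| = 13.9770
circle(B,10.00) ∩ circle(D,5.00): a=9.6715, h=2.5421
  candidates: C₊=(6.6204,2.4123) cross=35.531; C₋=(6.7723,-2.6696) cross=-35.531
  mode - wants cross < 0 → take C=(6.7723,-2.6696) (cross=-35.531)
ex = (C−B)/|BC| = (0.9743,-0.2252); ey = (0.2252,0.9743)
P = B + -2.77·ex + -2.29·ey = (-6.1854,-2.0249)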